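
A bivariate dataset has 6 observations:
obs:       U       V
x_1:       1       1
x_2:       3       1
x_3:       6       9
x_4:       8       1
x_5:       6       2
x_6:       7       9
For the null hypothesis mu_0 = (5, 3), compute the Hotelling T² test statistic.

Step 1 — sample mean vector:
  mean(U) = (1 + 3 + 6 + 8 + 6 + 7) / 6 = 31/6 = 5.1667
  mean(V) = (1 + 1 + 9 + 1 + 2 + 9) / 6 = 23/6 = 3.8333
  x̄ = (5.1667, 3.8333),  deviation x̄ - mu_0 = (5.1667, 3.8333) - (5, 3) = (0.1667, 0.8333).

Step 2 — sample covariance matrix, S[i,j] = (1/(n-1)) · Σ_k (x_{k,i} - mean_i) · (x_{k,j} - mean_j), divisor n-1 = 5:
  S[U,U] = ((-4.1667)·(-4.1667) + (-2.1667)·(-2.1667) + (0.8333)·(0.8333) + (2.8333)·(2.8333) + (0.8333)·(0.8333) + (1.8333)·(1.8333)) / 5 = 34.8333/5 = 6.9667
  S[U,V] = ((-4.1667)·(-2.8333) + (-2.1667)·(-2.8333) + (0.8333)·(5.1667) + (2.8333)·(-2.8333) + (0.8333)·(-1.8333) + (1.8333)·(5.1667)) / 5 = 22.1667/5 = 4.4333
  S[V,V] = ((-2.8333)·(-2.8333) + (-2.8333)·(-2.8333) + (5.1667)·(5.1667) + (-2.8333)·(-2.8333) + (-1.8333)·(-1.8333) + (5.1667)·(5.1667)) / 5 = 80.8333/5 = 16.1667
  S = [[6.9667, 4.4333],
 [4.4333, 16.1667]].

Step 3 — invert S. det(S) = 6.9667·16.1667 - (4.4333)² = 92.9733.
  S^{-1} = (1/det) · [[d, -b], [-b, a]] = [[0.1739, -0.0477],
 [-0.0477, 0.0749]].

Step 4 — quadratic form (x̄ - mu_0)^T · S^{-1} · (x̄ - mu_0):
  S^{-1} · (x̄ - mu_0) = (-0.0108, 0.0545),
  (x̄ - mu_0)^T · [...] = (0.1667)·(-0.0108) + (0.8333)·(0.0545) = 0.0436.

Step 5 — scale by n: T² = 6 · 0.0436 = 0.2617.

T² ≈ 0.2617


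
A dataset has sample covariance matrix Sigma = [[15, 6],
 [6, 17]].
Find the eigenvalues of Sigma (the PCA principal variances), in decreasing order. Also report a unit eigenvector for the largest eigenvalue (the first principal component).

Step 1 — characteristic polynomial of 2×2 Sigma:
  det(Sigma - λI) = λ² - trace · λ + det = 0.
  trace = 15 + 17 = 32, det = 15·17 - (6)² = 219.
Step 2 — discriminant:
  Δ = trace² - 4·det = 1024 - 876 = 148.
Step 3 — eigenvalues:
  λ = (trace ± √Δ)/2 = (32 ± 12.1655)/2,
  λ_1 = 22.0828,  λ_2 = 9.9172.

Step 4 — unit eigenvector for λ_1: solve (Sigma - λ_1 I)v = 0. First row:
  (15 - 22.0828)·v_x + (6)·v_y = 0, i.e. (-7.0828)·v_x + (6)·v_y = 0,
  so v ∝ (b, λ_1 - a) = (6, 7.0828) = u.
  ||u|| = √((6)² + (7.0828)²) = √(86.1655) ≈ 9.2825,
  v_1 = u/||u|| ≈ (0.6464, 0.763) (||v_1|| = 1).

λ_1 = 22.0828,  λ_2 = 9.9172;  v_1 ≈ (0.6464, 0.763)


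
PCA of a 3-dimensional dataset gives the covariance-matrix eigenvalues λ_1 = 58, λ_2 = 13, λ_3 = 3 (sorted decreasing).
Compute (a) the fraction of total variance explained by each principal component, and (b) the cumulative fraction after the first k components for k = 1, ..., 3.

Step 1 — total variance = trace(Sigma) = Σ λ_i = 58 + 13 + 3 = 74.

Step 2 — fraction explained by component i = λ_i / Σ λ:
  PC1: 58/74 = 0.7838
  PC2: 13/74 = 0.1757
  PC3: 3/74 = 0.0405

Step 3 — cumulative fraction after k components = (λ_1 + ... + λ_k) / Σ λ:
  k = 1: 58/74 = 0.7838
  k = 2: (58 + 13)/74 = 71/74 = 0.9595
  k = 3: (58 + 13 + 3)/74 = 74/74 = 1

Summary (fraction, with percent):

explained: PC1 0.7838 (78.38%), PC2 0.1757 (17.57%), PC3 0.0405 (4.05%);  cumulative: 0.7838, 0.9595, 1


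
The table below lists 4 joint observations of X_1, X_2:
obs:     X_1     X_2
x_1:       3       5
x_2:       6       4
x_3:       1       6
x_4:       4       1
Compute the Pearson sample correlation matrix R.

Step 1 — column means:
  mean(X_1) = (3 + 6 + 1 + 4) / 4 = 14/4 = 3.5
  mean(X_2) = (5 + 4 + 6 + 1) / 4 = 16/4 = 4

Step 2 — sample variances and covariances s[i,j] = (1/(n-1)) · Σ_k (x_{k,i} - mean_i) · (x_{k,j} - mean_j), with n-1 = 3:
  s[X_1,X_1] = ((-0.5)·(-0.5) + (2.5)·(2.5) + (-2.5)·(-2.5) + (0.5)·(0.5)) / 3 = 13/3 = 4.3333
  s[X_1,X_2] = ((-0.5)·(1) + (2.5)·(0) + (-2.5)·(2) + (0.5)·(-3)) / 3 = -7/3 = -2.3333
  s[X_2,X_2] = ((1)·(1) + (0)·(0) + (2)·(2) + (-3)·(-3)) / 3 = 14/3 = 4.6667
  Sample standard deviations s_i = √(s[i,i]):
  s(X_1) = √(4.3333) = 2.0817
  s(X_2) = √(4.6667) = 2.1602

Step 3 — r_{ij} = s_{ij} / (s_i · s_j):
  r[X_1,X_1] = 1 (diagonal).
  r[X_1,X_2] = -2.3333 / (2.0817 · 2.1602) = -2.3333 / 4.4969 = -0.5189
  r[X_2,X_2] = 1 (diagonal).

R is symmetric with unit diagonal. Assembling:

R = [[1, -0.5189],
 [-0.5189, 1]]


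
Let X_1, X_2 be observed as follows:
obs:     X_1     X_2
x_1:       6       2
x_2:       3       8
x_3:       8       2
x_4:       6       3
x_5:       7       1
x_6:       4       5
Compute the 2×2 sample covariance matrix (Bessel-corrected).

Step 1 — column means:
  mean(X_1) = (6 + 3 + 8 + 6 + 7 + 4) / 6 = 34/6 = 5.6667
  mean(X_2) = (2 + 8 + 2 + 3 + 1 + 5) / 6 = 21/6 = 3.5

Step 2 — sample covariance S[i,j] = (1/(n-1)) · Σ_k (x_{k,i} - mean_i) · (x_{k,j} - mean_j), with n-1 = 5.
  S[X_1,X_1] = ((0.3333)·(0.3333) + (-2.6667)·(-2.6667) + (2.3333)·(2.3333) + (0.3333)·(0.3333) + (1.3333)·(1.3333) + (-1.6667)·(-1.6667)) / 5 = 17.3333/5 = 3.4667
  S[X_1,X_2] = ((0.3333)·(-1.5) + (-2.6667)·(4.5) + (2.3333)·(-1.5) + (0.3333)·(-0.5) + (1.3333)·(-2.5) + (-1.6667)·(1.5)) / 5 = -22/5 = -4.4
  S[X_2,X_2] = ((-1.5)·(-1.5) + (4.5)·(4.5) + (-1.5)·(-1.5) + (-0.5)·(-0.5) + (-2.5)·(-2.5) + (1.5)·(1.5)) / 5 = 33.5/5 = 6.7

S is symmetric (S[j,i] = S[i,j]). Assembling:

S = [[3.4667, -4.4],
 [-4.4, 6.7]]


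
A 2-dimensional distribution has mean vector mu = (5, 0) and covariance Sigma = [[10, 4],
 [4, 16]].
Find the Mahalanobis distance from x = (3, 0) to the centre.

Step 1 — centre the observation: (x - mu) = (-2, 0).

Step 2 — invert Sigma. det(Sigma) = 10·16 - (4)² = 144.
  Sigma^{-1} = (1/det) · [[d, -b], [-b, a]] = [[0.1111, -0.0278],
 [-0.0278, 0.0694]].

Step 3 — form the quadratic (x - mu)^T · Sigma^{-1} · (x - mu):
  Sigma^{-1} · (x - mu) = (-0.2222, 0.0556).
  (x - mu)^T · [Sigma^{-1} · (x - mu)] = (-2)·(-0.2222) + (0)·(0.0556) = 0.4444.

Step 4 — take square root: d = √(0.4444) ≈ 0.6667.

d(x, mu) = √(0.4444) ≈ 0.6667


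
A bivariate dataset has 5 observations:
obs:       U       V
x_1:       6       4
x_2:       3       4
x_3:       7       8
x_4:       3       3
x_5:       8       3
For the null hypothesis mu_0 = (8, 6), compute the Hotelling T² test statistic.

Step 1 — sample mean vector:
  mean(U) = (6 + 3 + 7 + 3 + 8) / 5 = 27/5 = 5.4
  mean(V) = (4 + 4 + 8 + 3 + 3) / 5 = 22/5 = 4.4
  x̄ = (5.4, 4.4),  deviation x̄ - mu_0 = (5.4, 4.4) - (8, 6) = (-2.6, -1.6).

Step 2 — sample covariance matrix, S[i,j] = (1/(n-1)) · Σ_k (x_{k,i} - mean_i) · (x_{k,j} - mean_j), divisor n-1 = 4:
  S[U,U] = ((0.6)·(0.6) + (-2.4)·(-2.4) + (1.6)·(1.6) + (-2.4)·(-2.4) + (2.6)·(2.6)) / 4 = 21.2/4 = 5.3
  S[U,V] = ((0.6)·(-0.4) + (-2.4)·(-0.4) + (1.6)·(3.6) + (-2.4)·(-1.4) + (2.6)·(-1.4)) / 4 = 6.2/4 = 1.55
  S[V,V] = ((-0.4)·(-0.4) + (-0.4)·(-0.4) + (3.6)·(3.6) + (-1.4)·(-1.4) + (-1.4)·(-1.4)) / 4 = 17.2/4 = 4.3
  S = [[5.3, 1.55],
 [1.55, 4.3]].

Step 3 — invert S. det(S) = 5.3·4.3 - (1.55)² = 20.3875.
  S^{-1} = (1/det) · [[d, -b], [-b, a]] = [[0.2109, -0.076],
 [-0.076, 0.26]].

Step 4 — quadratic form (x̄ - mu_0)^T · S^{-1} · (x̄ - mu_0):
  S^{-1} · (x̄ - mu_0) = (-0.4267, -0.2183),
  (x̄ - mu_0)^T · [...] = (-2.6)·(-0.4267) + (-1.6)·(-0.2183) = 1.4587.

Step 5 — scale by n: T² = 5 · 1.4587 = 7.2937.

T² ≈ 7.2937


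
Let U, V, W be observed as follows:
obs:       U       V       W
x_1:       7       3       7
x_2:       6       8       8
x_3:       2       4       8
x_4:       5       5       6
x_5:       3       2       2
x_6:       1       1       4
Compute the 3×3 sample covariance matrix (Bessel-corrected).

Step 1 — column means:
  mean(U) = (7 + 6 + 2 + 5 + 3 + 1) / 6 = 24/6 = 4
  mean(V) = (3 + 8 + 4 + 5 + 2 + 1) / 6 = 23/6 = 3.8333
  mean(W) = (7 + 8 + 8 + 6 + 2 + 4) / 6 = 35/6 = 5.8333

Step 2 — sample covariance S[i,j] = (1/(n-1)) · Σ_k (x_{k,i} - mean_i) · (x_{k,j} - mean_j), with n-1 = 5.
  S[U,U] = ((3)·(3) + (2)·(2) + (-2)·(-2) + (1)·(1) + (-1)·(-1) + (-3)·(-3)) / 5 = 28/5 = 5.6
  S[U,V] = ((3)·(-0.8333) + (2)·(4.1667) + (-2)·(0.1667) + (1)·(1.1667) + (-1)·(-1.8333) + (-3)·(-2.8333)) / 5 = 17/5 = 3.4
  S[U,W] = ((3)·(1.1667) + (2)·(2.1667) + (-2)·(2.1667) + (1)·(0.1667) + (-1)·(-3.8333) + (-3)·(-1.8333)) / 5 = 13/5 = 2.6
  S[V,V] = ((-0.8333)·(-0.8333) + (4.1667)·(4.1667) + (0.1667)·(0.1667) + (1.1667)·(1.1667) + (-1.8333)·(-1.8333) + (-2.8333)·(-2.8333)) / 5 = 30.8333/5 = 6.1667
  S[V,W] = ((-0.8333)·(1.1667) + (4.1667)·(2.1667) + (0.1667)·(2.1667) + (1.1667)·(0.1667) + (-1.8333)·(-3.8333) + (-2.8333)·(-1.8333)) / 5 = 20.8333/5 = 4.1667
  S[W,W] = ((1.1667)·(1.1667) + (2.1667)·(2.1667) + (2.1667)·(2.1667) + (0.1667)·(0.1667) + (-3.8333)·(-3.8333) + (-1.8333)·(-1.8333)) / 5 = 28.8333/5 = 5.7667

S is symmetric (S[j,i] = S[i,j]). Assembling:

S = [[5.6, 3.4, 2.6],
 [3.4, 6.1667, 4.1667],
 [2.6, 4.1667, 5.7667]]


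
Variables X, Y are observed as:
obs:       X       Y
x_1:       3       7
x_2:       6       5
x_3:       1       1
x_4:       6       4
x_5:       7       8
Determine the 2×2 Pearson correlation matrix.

Step 1 — column means:
  mean(X) = (3 + 6 + 1 + 6 + 7) / 5 = 23/5 = 4.6
  mean(Y) = (7 + 5 + 1 + 4 + 8) / 5 = 25/5 = 5

Step 2 — sample variances and covariances s[i,j] = (1/(n-1)) · Σ_k (x_{k,i} - mean_i) · (x_{k,j} - mean_j), with n-1 = 4:
  s[X,X] = ((-1.6)·(-1.6) + (1.4)·(1.4) + (-3.6)·(-3.6) + (1.4)·(1.4) + (2.4)·(2.4)) / 4 = 25.2/4 = 6.3
  s[X,Y] = ((-1.6)·(2) + (1.4)·(0) + (-3.6)·(-4) + (1.4)·(-1) + (2.4)·(3)) / 4 = 17/4 = 4.25
  s[Y,Y] = ((2)·(2) + (0)·(0) + (-4)·(-4) + (-1)·(-1) + (3)·(3)) / 4 = 30/4 = 7.5
  Sample standard deviations s_i = √(s[i,i]):
  s(X) = √(6.3) = 2.51
  s(Y) = √(7.5) = 2.7386

Step 3 — r_{ij} = s_{ij} / (s_i · s_j):
  r[X,X] = 1 (diagonal).
  r[X,Y] = 4.25 / (2.51 · 2.7386) = 4.25 / 6.8739 = 0.6183
  r[Y,Y] = 1 (diagonal).

R is symmetric with unit diagonal. Assembling:

R = [[1, 0.6183],
 [0.6183, 1]]


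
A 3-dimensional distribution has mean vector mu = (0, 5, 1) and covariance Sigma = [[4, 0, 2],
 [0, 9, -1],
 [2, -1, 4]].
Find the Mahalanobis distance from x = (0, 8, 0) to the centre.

Step 1 — centre the observation: (x - mu) = (0, 3, -1).

Step 2 — invert Sigma (cofactor / det for 3×3, or solve directly):
  Sigma^{-1} = [[0.3365, -0.0192, -0.1731],
 [-0.0192, 0.1154, 0.0385],
 [-0.1731, 0.0385, 0.3462]].

Step 3 — form the quadratic (x - mu)^T · Sigma^{-1} · (x - mu):
  Sigma^{-1} · (x - mu) = (0.1154, 0.3077, -0.2308).
  (x - mu)^T · [Sigma^{-1} · (x - mu)] = (0)·(0.1154) + (3)·(0.3077) + (-1)·(-0.2308) = 1.1538.

Step 4 — take square root: d = √(1.1538) ≈ 1.0742.

d(x, mu) = √(1.1538) ≈ 1.0742


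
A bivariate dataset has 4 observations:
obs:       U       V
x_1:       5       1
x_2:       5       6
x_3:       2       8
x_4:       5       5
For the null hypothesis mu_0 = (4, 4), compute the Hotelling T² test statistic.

Step 1 — sample mean vector:
  mean(U) = (5 + 5 + 2 + 5) / 4 = 17/4 = 4.25
  mean(V) = (1 + 6 + 8 + 5) / 4 = 20/4 = 5
  x̄ = (4.25, 5),  deviation x̄ - mu_0 = (4.25, 5) - (4, 4) = (0.25, 1).

Step 2 — sample covariance matrix, S[i,j] = (1/(n-1)) · Σ_k (x_{k,i} - mean_i) · (x_{k,j} - mean_j), divisor n-1 = 3:
  S[U,U] = ((0.75)·(0.75) + (0.75)·(0.75) + (-2.25)·(-2.25) + (0.75)·(0.75)) / 3 = 6.75/3 = 2.25
  S[U,V] = ((0.75)·(-4) + (0.75)·(1) + (-2.25)·(3) + (0.75)·(0)) / 3 = -9/3 = -3
  S[V,V] = ((-4)·(-4) + (1)·(1) + (3)·(3) + (0)·(0)) / 3 = 26/3 = 8.6667
  S = [[2.25, -3],
 [-3, 8.6667]].

Step 3 — invert S. det(S) = 2.25·8.6667 - (-3)² = 10.5.
  S^{-1} = (1/det) · [[d, -b], [-b, a]] = [[0.8254, 0.2857],
 [0.2857, 0.2143]].

Step 4 — quadratic form (x̄ - mu_0)^T · S^{-1} · (x̄ - mu_0):
  S^{-1} · (x̄ - mu_0) = (0.4921, 0.2857),
  (x̄ - mu_0)^T · [...] = (0.25)·(0.4921) + (1)·(0.2857) = 0.4087.

Step 5 — scale by n: T² = 4 · 0.4087 = 1.6349.

T² ≈ 1.6349


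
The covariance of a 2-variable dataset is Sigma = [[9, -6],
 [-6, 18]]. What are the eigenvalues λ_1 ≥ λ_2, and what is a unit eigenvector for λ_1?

Step 1 — characteristic polynomial of 2×2 Sigma:
  det(Sigma - λI) = λ² - trace · λ + det = 0.
  trace = 9 + 18 = 27, det = 9·18 - (-6)² = 126.
Step 2 — discriminant:
  Δ = trace² - 4·det = 729 - 504 = 225.
Step 3 — eigenvalues:
  λ = (trace ± √Δ)/2 = (27 ± 15)/2,
  λ_1 = 21,  λ_2 = 6.

Step 4 — unit eigenvector for λ_1: solve (Sigma - λ_1 I)v = 0. First row:
  (9 - 21)·v_x + (-6)·v_y = 0, i.e. (-12)·v_x + (-6)·v_y = 0,
  so v ∝ (b, λ_1 - a) = (-6, 12); multiply by -1 so the first entry is positive: u = (6, -12).
  ||u|| = √((6)² + (-12)²) = √(180) ≈ 13.4164,
  v_1 = u/||u|| ≈ (0.4472, -0.8944) (||v_1|| = 1).

λ_1 = 21,  λ_2 = 6;  v_1 ≈ (0.4472, -0.8944)


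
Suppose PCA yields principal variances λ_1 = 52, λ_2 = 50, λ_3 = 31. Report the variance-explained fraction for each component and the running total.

Step 1 — total variance = trace(Sigma) = Σ λ_i = 52 + 50 + 31 = 133.

Step 2 — fraction explained by component i = λ_i / Σ λ:
  PC1: 52/133 = 0.391
  PC2: 50/133 = 0.3759
  PC3: 31/133 = 0.2331

Step 3 — cumulative fraction after k components = (λ_1 + ... + λ_k) / Σ λ:
  k = 1: 52/133 = 0.391
  k = 2: (52 + 50)/133 = 102/133 = 0.7669
  k = 3: (52 + 50 + 31)/133 = 133/133 = 1

Summary (fraction, with percent):

explained: PC1 0.391 (39.1%), PC2 0.3759 (37.59%), PC3 0.2331 (23.31%);  cumulative: 0.391, 0.7669, 1


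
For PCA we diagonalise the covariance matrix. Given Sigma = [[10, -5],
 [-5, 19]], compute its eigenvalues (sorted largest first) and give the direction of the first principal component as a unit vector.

Step 1 — characteristic polynomial of 2×2 Sigma:
  det(Sigma - λI) = λ² - trace · λ + det = 0.
  trace = 10 + 19 = 29, det = 10·19 - (-5)² = 165.
Step 2 — discriminant:
  Δ = trace² - 4·det = 841 - 660 = 181.
Step 3 — eigenvalues:
  λ = (trace ± √Δ)/2 = (29 ± 13.4536)/2,
  λ_1 = 21.2268,  λ_2 = 7.7732.

Step 4 — unit eigenvector for λ_1: solve (Sigma - λ_1 I)v = 0. First row:
  (10 - 21.2268)·v_x + (-5)·v_y = 0, i.e. (-11.2268)·v_x + (-5)·v_y = 0,
  so v ∝ (b, λ_1 - a) = (-5, 11.2268); multiply by -1 so the first entry is positive: u = (5, -11.2268).
  ||u|| = √((5)² + (-11.2268)²) = √(151.0413) ≈ 12.2899,
  v_1 = u/||u|| ≈ (0.4068, -0.9135) (||v_1|| = 1).

λ_1 = 21.2268,  λ_2 = 7.7732;  v_1 ≈ (0.4068, -0.9135)


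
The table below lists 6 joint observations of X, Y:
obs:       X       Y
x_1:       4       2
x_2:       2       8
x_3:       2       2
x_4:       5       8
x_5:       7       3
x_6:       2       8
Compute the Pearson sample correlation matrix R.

Step 1 — column means:
  mean(X) = (4 + 2 + 2 + 5 + 7 + 2) / 6 = 22/6 = 3.6667
  mean(Y) = (2 + 8 + 2 + 8 + 3 + 8) / 6 = 31/6 = 5.1667

Step 2 — sample variances and covariances s[i,j] = (1/(n-1)) · Σ_k (x_{k,i} - mean_i) · (x_{k,j} - mean_j), with n-1 = 5:
  s[X,X] = ((0.3333)·(0.3333) + (-1.6667)·(-1.6667) + (-1.6667)·(-1.6667) + (1.3333)·(1.3333) + (3.3333)·(3.3333) + (-1.6667)·(-1.6667)) / 5 = 21.3333/5 = 4.2667
  s[X,Y] = ((0.3333)·(-3.1667) + (-1.6667)·(2.8333) + (-1.6667)·(-3.1667) + (1.3333)·(2.8333) + (3.3333)·(-2.1667) + (-1.6667)·(2.8333)) / 5 = -8.6667/5 = -1.7333
  s[Y,Y] = ((-3.1667)·(-3.1667) + (2.8333)·(2.8333) + (-3.1667)·(-3.1667) + (2.8333)·(2.8333) + (-2.1667)·(-2.1667) + (2.8333)·(2.8333)) / 5 = 48.8333/5 = 9.7667
  Sample standard deviations s_i = √(s[i,i]):
  s(X) = √(4.2667) = 2.0656
  s(Y) = √(9.7667) = 3.1252

Step 3 — r_{ij} = s_{ij} / (s_i · s_j):
  r[X,X] = 1 (diagonal).
  r[X,Y] = -1.7333 / (2.0656 · 3.1252) = -1.7333 / 6.4553 = -0.2685
  r[Y,Y] = 1 (diagonal).

R is symmetric with unit diagonal. Assembling:

R = [[1, -0.2685],
 [-0.2685, 1]]


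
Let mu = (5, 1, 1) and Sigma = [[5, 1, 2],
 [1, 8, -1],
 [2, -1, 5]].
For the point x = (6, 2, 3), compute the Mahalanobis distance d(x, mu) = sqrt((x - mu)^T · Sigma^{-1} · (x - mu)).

Step 1 — centre the observation: (x - mu) = (1, 1, 2).

Step 2 — invert Sigma (cofactor / det for 3×3, or solve directly):
  Sigma^{-1} = [[0.2532, -0.0455, -0.1104],
 [-0.0455, 0.1364, 0.0455],
 [-0.1104, 0.0455, 0.2532]].

Step 3 — form the quadratic (x - mu)^T · Sigma^{-1} · (x - mu):
  Sigma^{-1} · (x - mu) = (-0.013, 0.1818, 0.4416).
  (x - mu)^T · [Sigma^{-1} · (x - mu)] = (1)·(-0.013) + (1)·(0.1818) + (2)·(0.4416) = 1.0519.

Step 4 — take square root: d = √(1.0519) ≈ 1.0256.

d(x, mu) = √(1.0519) ≈ 1.0256


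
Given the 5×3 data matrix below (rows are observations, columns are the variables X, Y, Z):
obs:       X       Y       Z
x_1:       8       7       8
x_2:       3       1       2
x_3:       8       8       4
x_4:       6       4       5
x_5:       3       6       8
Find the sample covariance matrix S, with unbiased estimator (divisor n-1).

Step 1 — column means:
  mean(X) = (8 + 3 + 8 + 6 + 3) / 5 = 28/5 = 5.6
  mean(Y) = (7 + 1 + 8 + 4 + 6) / 5 = 26/5 = 5.2
  mean(Z) = (8 + 2 + 4 + 5 + 8) / 5 = 27/5 = 5.4

Step 2 — sample covariance S[i,j] = (1/(n-1)) · Σ_k (x_{k,i} - mean_i) · (x_{k,j} - mean_j), with n-1 = 4.
  S[X,X] = ((2.4)·(2.4) + (-2.6)·(-2.6) + (2.4)·(2.4) + (0.4)·(0.4) + (-2.6)·(-2.6)) / 4 = 25.2/4 = 6.3
  S[X,Y] = ((2.4)·(1.8) + (-2.6)·(-4.2) + (2.4)·(2.8) + (0.4)·(-1.2) + (-2.6)·(0.8)) / 4 = 19.4/4 = 4.85
  S[X,Z] = ((2.4)·(2.6) + (-2.6)·(-3.4) + (2.4)·(-1.4) + (0.4)·(-0.4) + (-2.6)·(2.6)) / 4 = 4.8/4 = 1.2
  S[Y,Y] = ((1.8)·(1.8) + (-4.2)·(-4.2) + (2.8)·(2.8) + (-1.2)·(-1.2) + (0.8)·(0.8)) / 4 = 30.8/4 = 7.7
  S[Y,Z] = ((1.8)·(2.6) + (-4.2)·(-3.4) + (2.8)·(-1.4) + (-1.2)·(-0.4) + (0.8)·(2.6)) / 4 = 17.6/4 = 4.4
  S[Z,Z] = ((2.6)·(2.6) + (-3.4)·(-3.4) + (-1.4)·(-1.4) + (-0.4)·(-0.4) + (2.6)·(2.6)) / 4 = 27.2/4 = 6.8

S is symmetric (S[j,i] = S[i,j]). Assembling:

S = [[6.3, 4.85, 1.2],
 [4.85, 7.7, 4.4],
 [1.2, 4.4, 6.8]]


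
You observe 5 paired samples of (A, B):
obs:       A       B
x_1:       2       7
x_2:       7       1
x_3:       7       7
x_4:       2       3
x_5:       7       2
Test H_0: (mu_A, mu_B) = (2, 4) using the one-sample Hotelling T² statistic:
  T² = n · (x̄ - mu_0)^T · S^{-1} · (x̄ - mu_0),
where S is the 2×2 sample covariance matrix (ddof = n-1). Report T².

Step 1 — sample mean vector:
  mean(A) = (2 + 7 + 7 + 2 + 7) / 5 = 25/5 = 5
  mean(B) = (7 + 1 + 7 + 3 + 2) / 5 = 20/5 = 4
  x̄ = (5, 4),  deviation x̄ - mu_0 = (5, 4) - (2, 4) = (3, 0).

Step 2 — sample covariance matrix, S[i,j] = (1/(n-1)) · Σ_k (x_{k,i} - mean_i) · (x_{k,j} - mean_j), divisor n-1 = 4:
  S[A,A] = ((-3)·(-3) + (2)·(2) + (2)·(2) + (-3)·(-3) + (2)·(2)) / 4 = 30/4 = 7.5
  S[A,B] = ((-3)·(3) + (2)·(-3) + (2)·(3) + (-3)·(-1) + (2)·(-2)) / 4 = -10/4 = -2.5
  S[B,B] = ((3)·(3) + (-3)·(-3) + (3)·(3) + (-1)·(-1) + (-2)·(-2)) / 4 = 32/4 = 8
  S = [[7.5, -2.5],
 [-2.5, 8]].

Step 3 — invert S. det(S) = 7.5·8 - (-2.5)² = 53.75.
  S^{-1} = (1/det) · [[d, -b], [-b, a]] = [[0.1488, 0.0465],
 [0.0465, 0.1395]].

Step 4 — quadratic form (x̄ - mu_0)^T · S^{-1} · (x̄ - mu_0):
  S^{-1} · (x̄ - mu_0) = (0.4465, 0.1395),
  (x̄ - mu_0)^T · [...] = (3)·(0.4465) + (0)·(0.1395) = 1.3395.

Step 5 — scale by n: T² = 5 · 1.3395 = 6.6977.

T² ≈ 6.6977


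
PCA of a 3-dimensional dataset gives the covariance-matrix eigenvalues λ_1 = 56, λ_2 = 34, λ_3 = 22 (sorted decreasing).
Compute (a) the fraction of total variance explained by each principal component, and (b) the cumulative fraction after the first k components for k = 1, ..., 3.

Step 1 — total variance = trace(Sigma) = Σ λ_i = 56 + 34 + 22 = 112.

Step 2 — fraction explained by component i = λ_i / Σ λ:
  PC1: 56/112 = 0.5
  PC2: 34/112 = 0.3036
  PC3: 22/112 = 0.1964

Step 3 — cumulative fraction after k components = (λ_1 + ... + λ_k) / Σ λ:
  k = 1: 56/112 = 0.5
  k = 2: (56 + 34)/112 = 90/112 = 0.8036
  k = 3: (56 + 34 + 22)/112 = 112/112 = 1

Summary (fraction, with percent):

explained: PC1 0.5 (50%), PC2 0.3036 (30.36%), PC3 0.1964 (19.64%);  cumulative: 0.5, 0.8036, 1


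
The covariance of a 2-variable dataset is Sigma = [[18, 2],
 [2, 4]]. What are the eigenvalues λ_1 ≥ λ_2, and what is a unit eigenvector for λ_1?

Step 1 — characteristic polynomial of 2×2 Sigma:
  det(Sigma - λI) = λ² - trace · λ + det = 0.
  trace = 18 + 4 = 22, det = 18·4 - (2)² = 68.
Step 2 — discriminant:
  Δ = trace² - 4·det = 484 - 272 = 212.
Step 3 — eigenvalues:
  λ = (trace ± √Δ)/2 = (22 ± 14.5602)/2,
  λ_1 = 18.2801,  λ_2 = 3.7199.

Step 4 — unit eigenvector for λ_1: solve (Sigma - λ_1 I)v = 0. First row:
  (18 - 18.2801)·v_x + (2)·v_y = 0, i.e. (-0.2801)·v_x + (2)·v_y = 0,
  so v ∝ (b, λ_1 - a) = (2, 0.2801) = u.
  ||u|| = √((2)² + (0.2801)²) = √(4.0785) ≈ 2.0195,
  v_1 = u/||u|| ≈ (0.9903, 0.1387) (||v_1|| = 1).

λ_1 = 18.2801,  λ_2 = 3.7199;  v_1 ≈ (0.9903, 0.1387)


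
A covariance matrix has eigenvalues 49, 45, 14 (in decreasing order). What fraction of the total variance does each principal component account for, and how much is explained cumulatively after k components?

Step 1 — total variance = trace(Sigma) = Σ λ_i = 49 + 45 + 14 = 108.

Step 2 — fraction explained by component i = λ_i / Σ λ:
  PC1: 49/108 = 0.4537
  PC2: 45/108 = 0.4167
  PC3: 14/108 = 0.1296

Step 3 — cumulative fraction after k components = (λ_1 + ... + λ_k) / Σ λ:
  k = 1: 49/108 = 0.4537
  k = 2: (49 + 45)/108 = 94/108 = 0.8704
  k = 3: (49 + 45 + 14)/108 = 108/108 = 1

Summary (fraction, with percent):

explained: PC1 0.4537 (45.37%), PC2 0.4167 (41.67%), PC3 0.1296 (12.96%);  cumulative: 0.4537, 0.8704, 1


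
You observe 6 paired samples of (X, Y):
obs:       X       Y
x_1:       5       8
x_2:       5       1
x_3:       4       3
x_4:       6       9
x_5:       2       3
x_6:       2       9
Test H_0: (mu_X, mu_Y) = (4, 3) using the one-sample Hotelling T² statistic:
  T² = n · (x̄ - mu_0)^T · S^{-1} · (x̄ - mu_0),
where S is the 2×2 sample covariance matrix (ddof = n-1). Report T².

Step 1 — sample mean vector:
  mean(X) = (5 + 5 + 4 + 6 + 2 + 2) / 6 = 24/6 = 4
  mean(Y) = (8 + 1 + 3 + 9 + 3 + 9) / 6 = 33/6 = 5.5
  x̄ = (4, 5.5),  deviation x̄ - mu_0 = (4, 5.5) - (4, 3) = (0, 2.5).

Step 2 — sample covariance matrix, S[i,j] = (1/(n-1)) · Σ_k (x_{k,i} - mean_i) · (x_{k,j} - mean_j), divisor n-1 = 5:
  S[X,X] = ((1)·(1) + (1)·(1) + (0)·(0) + (2)·(2) + (-2)·(-2) + (-2)·(-2)) / 5 = 14/5 = 2.8
  S[X,Y] = ((1)·(2.5) + (1)·(-4.5) + (0)·(-2.5) + (2)·(3.5) + (-2)·(-2.5) + (-2)·(3.5)) / 5 = 3/5 = 0.6
  S[Y,Y] = ((2.5)·(2.5) + (-4.5)·(-4.5) + (-2.5)·(-2.5) + (3.5)·(3.5) + (-2.5)·(-2.5) + (3.5)·(3.5)) / 5 = 63.5/5 = 12.7
  S = [[2.8, 0.6],
 [0.6, 12.7]].

Step 3 — invert S. det(S) = 2.8·12.7 - (0.6)² = 35.2.
  S^{-1} = (1/det) · [[d, -b], [-b, a]] = [[0.3608, -0.017],
 [-0.017, 0.0795]].

Step 4 — quadratic form (x̄ - mu_0)^T · S^{-1} · (x̄ - mu_0):
  S^{-1} · (x̄ - mu_0) = (-0.0426, 0.1989),
  (x̄ - mu_0)^T · [...] = (0)·(-0.0426) + (2.5)·(0.1989) = 0.4972.

Step 5 — scale by n: T² = 6 · 0.4972 = 2.983.

T² ≈ 2.983


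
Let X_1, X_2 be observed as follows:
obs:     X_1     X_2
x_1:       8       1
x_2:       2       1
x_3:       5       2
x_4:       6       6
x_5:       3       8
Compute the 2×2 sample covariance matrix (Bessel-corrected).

Step 1 — column means:
  mean(X_1) = (8 + 2 + 5 + 6 + 3) / 5 = 24/5 = 4.8
  mean(X_2) = (1 + 1 + 2 + 6 + 8) / 5 = 18/5 = 3.6

Step 2 — sample covariance S[i,j] = (1/(n-1)) · Σ_k (x_{k,i} - mean_i) · (x_{k,j} - mean_j), with n-1 = 4.
  S[X_1,X_1] = ((3.2)·(3.2) + (-2.8)·(-2.8) + (0.2)·(0.2) + (1.2)·(1.2) + (-1.8)·(-1.8)) / 4 = 22.8/4 = 5.7
  S[X_1,X_2] = ((3.2)·(-2.6) + (-2.8)·(-2.6) + (0.2)·(-1.6) + (1.2)·(2.4) + (-1.8)·(4.4)) / 4 = -6.4/4 = -1.6
  S[X_2,X_2] = ((-2.6)·(-2.6) + (-2.6)·(-2.6) + (-1.6)·(-1.6) + (2.4)·(2.4) + (4.4)·(4.4)) / 4 = 41.2/4 = 10.3

S is symmetric (S[j,i] = S[i,j]). Assembling:

S = [[5.7, -1.6],
 [-1.6, 10.3]]


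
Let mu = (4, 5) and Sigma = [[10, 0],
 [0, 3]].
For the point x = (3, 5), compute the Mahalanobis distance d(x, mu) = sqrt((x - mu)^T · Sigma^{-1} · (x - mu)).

Step 1 — centre the observation: (x - mu) = (-1, 0).

Step 2 — invert Sigma. det(Sigma) = 10·3 - (0)² = 30.
  Sigma^{-1} = (1/det) · [[d, -b], [-b, a]] = [[0.1, 0],
 [0, 0.3333]].

Step 3 — form the quadratic (x - mu)^T · Sigma^{-1} · (x - mu):
  Sigma^{-1} · (x - mu) = (-0.1, 0).
  (x - mu)^T · [Sigma^{-1} · (x - mu)] = (-1)·(-0.1) + (0)·(0) = 0.1.

Step 4 — take square root: d = √(0.1) ≈ 0.3162.

d(x, mu) = √(0.1) ≈ 0.3162


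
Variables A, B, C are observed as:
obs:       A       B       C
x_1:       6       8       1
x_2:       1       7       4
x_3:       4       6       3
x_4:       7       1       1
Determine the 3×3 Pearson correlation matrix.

Step 1 — column means:
  mean(A) = (6 + 1 + 4 + 7) / 4 = 18/4 = 4.5
  mean(B) = (8 + 7 + 6 + 1) / 4 = 22/4 = 5.5
  mean(C) = (1 + 4 + 3 + 1) / 4 = 9/4 = 2.25

Step 2 — sample variances and covariances s[i,j] = (1/(n-1)) · Σ_k (x_{k,i} - mean_i) · (x_{k,j} - mean_j), with n-1 = 3:
  s[A,A] = ((1.5)·(1.5) + (-3.5)·(-3.5) + (-0.5)·(-0.5) + (2.5)·(2.5)) / 3 = 21/3 = 7
  s[A,B] = ((1.5)·(2.5) + (-3.5)·(1.5) + (-0.5)·(0.5) + (2.5)·(-4.5)) / 3 = -13/3 = -4.3333
  s[A,C] = ((1.5)·(-1.25) + (-3.5)·(1.75) + (-0.5)·(0.75) + (2.5)·(-1.25)) / 3 = -11.5/3 = -3.8333
  s[B,B] = ((2.5)·(2.5) + (1.5)·(1.5) + (0.5)·(0.5) + (-4.5)·(-4.5)) / 3 = 29/3 = 9.6667
  s[B,C] = ((2.5)·(-1.25) + (1.5)·(1.75) + (0.5)·(0.75) + (-4.5)·(-1.25)) / 3 = 5.5/3 = 1.8333
  s[C,C] = ((-1.25)·(-1.25) + (1.75)·(1.75) + (0.75)·(0.75) + (-1.25)·(-1.25)) / 3 = 6.75/3 = 2.25
  Sample standard deviations s_i = √(s[i,i]):
  s(A) = √(7) = 2.6458
  s(B) = √(9.6667) = 3.1091
  s(C) = √(2.25) = 1.5

Step 3 — r_{ij} = s_{ij} / (s_i · s_j):
  r[A,A] = 1 (diagonal).
  r[A,B] = -4.3333 / (2.6458 · 3.1091) = -4.3333 / 8.226 = -0.5268
  r[A,C] = -3.8333 / (2.6458 · 1.5) = -3.8333 / 3.9686 = -0.9659
  r[B,B] = 1 (diagonal).
  r[B,C] = 1.8333 / (3.1091 · 1.5) = 1.8333 / 4.6637 = 0.3931
  r[C,C] = 1 (diagonal).

R is symmetric with unit diagonal. Assembling:

R = [[1, -0.5268, -0.9659],
 [-0.5268, 1, 0.3931],
 [-0.9659, 0.3931, 1]]


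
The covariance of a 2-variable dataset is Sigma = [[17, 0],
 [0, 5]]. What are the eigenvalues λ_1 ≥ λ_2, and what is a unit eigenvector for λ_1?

Step 1 — characteristic polynomial of 2×2 Sigma:
  det(Sigma - λI) = λ² - trace · λ + det = 0.
  trace = 17 + 5 = 22, det = 17·5 - (0)² = 85.
Step 2 — discriminant:
  Δ = trace² - 4·det = 484 - 340 = 144.
Step 3 — eigenvalues:
  λ = (trace ± √Δ)/2 = (22 ± 12)/2,
  λ_1 = 17,  λ_2 = 5.

Step 4 — unit eigenvector for λ_1: Sigma is diagonal, so its eigenvectors are the coordinate axes. λ_1 = 17 is the diagonal entry on the first coordinate axis, hence
  v_1 = (1, 0) (||v_1|| = 1).

λ_1 = 17,  λ_2 = 5;  v_1 ≈ (1, 0)


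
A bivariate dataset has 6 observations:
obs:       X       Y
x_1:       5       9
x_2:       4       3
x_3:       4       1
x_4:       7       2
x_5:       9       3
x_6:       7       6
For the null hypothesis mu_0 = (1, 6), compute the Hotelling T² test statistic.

Step 1 — sample mean vector:
  mean(X) = (5 + 4 + 4 + 7 + 9 + 7) / 6 = 36/6 = 6
  mean(Y) = (9 + 3 + 1 + 2 + 3 + 6) / 6 = 24/6 = 4
  x̄ = (6, 4),  deviation x̄ - mu_0 = (6, 4) - (1, 6) = (5, -2).

Step 2 — sample covariance matrix, S[i,j] = (1/(n-1)) · Σ_k (x_{k,i} - mean_i) · (x_{k,j} - mean_j), divisor n-1 = 5:
  S[X,X] = ((-1)·(-1) + (-2)·(-2) + (-2)·(-2) + (1)·(1) + (3)·(3) + (1)·(1)) / 5 = 20/5 = 4
  S[X,Y] = ((-1)·(5) + (-2)·(-1) + (-2)·(-3) + (1)·(-2) + (3)·(-1) + (1)·(2)) / 5 = 0/5 = 0
  S[Y,Y] = ((5)·(5) + (-1)·(-1) + (-3)·(-3) + (-2)·(-2) + (-1)·(-1) + (2)·(2)) / 5 = 44/5 = 8.8
  S = [[4, 0],
 [0, 8.8]].

Step 3 — invert S. det(S) = 4·8.8 - (0)² = 35.2.
  S^{-1} = (1/det) · [[d, -b], [-b, a]] = [[0.25, 0],
 [0, 0.1136]].

Step 4 — quadratic form (x̄ - mu_0)^T · S^{-1} · (x̄ - mu_0):
  S^{-1} · (x̄ - mu_0) = (1.25, -0.2273),
  (x̄ - mu_0)^T · [...] = (5)·(1.25) + (-2)·(-0.2273) = 6.7045.

Step 5 — scale by n: T² = 6 · 6.7045 = 40.2273.

T² ≈ 40.2273


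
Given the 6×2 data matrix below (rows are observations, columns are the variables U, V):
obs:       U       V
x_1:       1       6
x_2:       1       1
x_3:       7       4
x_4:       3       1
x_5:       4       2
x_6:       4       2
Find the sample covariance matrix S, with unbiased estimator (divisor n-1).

Step 1 — column means:
  mean(U) = (1 + 1 + 7 + 3 + 4 + 4) / 6 = 20/6 = 3.3333
  mean(V) = (6 + 1 + 4 + 1 + 2 + 2) / 6 = 16/6 = 2.6667

Step 2 — sample covariance S[i,j] = (1/(n-1)) · Σ_k (x_{k,i} - mean_i) · (x_{k,j} - mean_j), with n-1 = 5.
  S[U,U] = ((-2.3333)·(-2.3333) + (-2.3333)·(-2.3333) + (3.6667)·(3.6667) + (-0.3333)·(-0.3333) + (0.6667)·(0.6667) + (0.6667)·(0.6667)) / 5 = 25.3333/5 = 5.0667
  S[U,V] = ((-2.3333)·(3.3333) + (-2.3333)·(-1.6667) + (3.6667)·(1.3333) + (-0.3333)·(-1.6667) + (0.6667)·(-0.6667) + (0.6667)·(-0.6667)) / 5 = 0.6667/5 = 0.1333
  S[V,V] = ((3.3333)·(3.3333) + (-1.6667)·(-1.6667) + (1.3333)·(1.3333) + (-1.6667)·(-1.6667) + (-0.6667)·(-0.6667) + (-0.6667)·(-0.6667)) / 5 = 19.3333/5 = 3.8667

S is symmetric (S[j,i] = S[i,j]). Assembling:

S = [[5.0667, 0.1333],
 [0.1333, 3.8667]]


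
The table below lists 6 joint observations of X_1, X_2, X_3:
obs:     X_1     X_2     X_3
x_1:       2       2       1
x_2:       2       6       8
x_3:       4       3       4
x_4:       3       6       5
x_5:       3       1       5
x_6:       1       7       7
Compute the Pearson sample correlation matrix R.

Step 1 — column means:
  mean(X_1) = (2 + 2 + 4 + 3 + 3 + 1) / 6 = 15/6 = 2.5
  mean(X_2) = (2 + 6 + 3 + 6 + 1 + 7) / 6 = 25/6 = 4.1667
  mean(X_3) = (1 + 8 + 4 + 5 + 5 + 7) / 6 = 30/6 = 5

Step 2 — sample variances and covariances s[i,j] = (1/(n-1)) · Σ_k (x_{k,i} - mean_i) · (x_{k,j} - mean_j), with n-1 = 5:
  s[X_1,X_1] = ((-0.5)·(-0.5) + (-0.5)·(-0.5) + (1.5)·(1.5) + (0.5)·(0.5) + (0.5)·(0.5) + (-1.5)·(-1.5)) / 5 = 5.5/5 = 1.1
  s[X_1,X_2] = ((-0.5)·(-2.1667) + (-0.5)·(1.8333) + (1.5)·(-1.1667) + (0.5)·(1.8333) + (0.5)·(-3.1667) + (-1.5)·(2.8333)) / 5 = -6.5/5 = -1.3
  s[X_1,X_3] = ((-0.5)·(-4) + (-0.5)·(3) + (1.5)·(-1) + (0.5)·(0) + (0.5)·(0) + (-1.5)·(2)) / 5 = -4/5 = -0.8
  s[X_2,X_2] = ((-2.1667)·(-2.1667) + (1.8333)·(1.8333) + (-1.1667)·(-1.1667) + (1.8333)·(1.8333) + (-3.1667)·(-3.1667) + (2.8333)·(2.8333)) / 5 = 30.8333/5 = 6.1667
  s[X_2,X_3] = ((-2.1667)·(-4) + (1.8333)·(3) + (-1.1667)·(-1) + (1.8333)·(0) + (-3.1667)·(0) + (2.8333)·(2)) / 5 = 21/5 = 4.2
  s[X_3,X_3] = ((-4)·(-4) + (3)·(3) + (-1)·(-1) + (0)·(0) + (0)·(0) + (2)·(2)) / 5 = 30/5 = 6
  Sample standard deviations s_i = √(s[i,i]):
  s(X_1) = √(1.1) = 1.0488
  s(X_2) = √(6.1667) = 2.4833
  s(X_3) = √(6) = 2.4495

Step 3 — r_{ij} = s_{ij} / (s_i · s_j):
  r[X_1,X_1] = 1 (diagonal).
  r[X_1,X_2] = -1.3 / (1.0488 · 2.4833) = -1.3 / 2.6045 = -0.4991
  r[X_1,X_3] = -0.8 / (1.0488 · 2.4495) = -0.8 / 2.569 = -0.3114
  r[X_2,X_2] = 1 (diagonal).
  r[X_2,X_3] = 4.2 / (2.4833 · 2.4495) = 4.2 / 6.0828 = 0.6905
  r[X_3,X_3] = 1 (diagonal).

R is symmetric with unit diagonal. Assembling:

R = [[1, -0.4991, -0.3114],
 [-0.4991, 1, 0.6905],
 [-0.3114, 0.6905, 1]]


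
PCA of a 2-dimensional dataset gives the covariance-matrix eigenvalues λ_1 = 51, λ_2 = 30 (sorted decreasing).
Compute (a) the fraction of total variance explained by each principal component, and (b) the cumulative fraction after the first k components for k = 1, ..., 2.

Step 1 — total variance = trace(Sigma) = Σ λ_i = 51 + 30 = 81.

Step 2 — fraction explained by component i = λ_i / Σ λ:
  PC1: 51/81 = 0.6296
  PC2: 30/81 = 0.3704

Step 3 — cumulative fraction after k components = (λ_1 + ... + λ_k) / Σ λ:
  k = 1: 51/81 = 0.6296
  k = 2: (51 + 30)/81 = 81/81 = 1

Summary (fraction, with percent):

explained: PC1 0.6296 (62.96%), PC2 0.3704 (37.04%);  cumulative: 0.6296, 1


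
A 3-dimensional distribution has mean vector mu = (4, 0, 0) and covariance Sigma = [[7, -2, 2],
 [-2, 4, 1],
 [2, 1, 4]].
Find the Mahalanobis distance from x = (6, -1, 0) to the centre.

Step 1 — centre the observation: (x - mu) = (2, -1, 0).

Step 2 — invert Sigma (cofactor / det for 3×3, or solve directly):
  Sigma^{-1} = [[0.2308, 0.1538, -0.1538],
 [0.1538, 0.3692, -0.1692],
 [-0.1538, -0.1692, 0.3692]].

Step 3 — form the quadratic (x - mu)^T · Sigma^{-1} · (x - mu):
  Sigma^{-1} · (x - mu) = (0.3077, -0.0615, -0.1385).
  (x - mu)^T · [Sigma^{-1} · (x - mu)] = (2)·(0.3077) + (-1)·(-0.0615) + (0)·(-0.1385) = 0.6769.

Step 4 — take square root: d = √(0.6769) ≈ 0.8228.

d(x, mu) = √(0.6769) ≈ 0.8228


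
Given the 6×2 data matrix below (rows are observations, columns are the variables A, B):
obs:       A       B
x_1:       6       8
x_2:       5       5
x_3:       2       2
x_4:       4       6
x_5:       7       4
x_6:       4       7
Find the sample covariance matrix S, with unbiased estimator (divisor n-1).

Step 1 — column means:
  mean(A) = (6 + 5 + 2 + 4 + 7 + 4) / 6 = 28/6 = 4.6667
  mean(B) = (8 + 5 + 2 + 6 + 4 + 7) / 6 = 32/6 = 5.3333

Step 2 — sample covariance S[i,j] = (1/(n-1)) · Σ_k (x_{k,i} - mean_i) · (x_{k,j} - mean_j), with n-1 = 5.
  S[A,A] = ((1.3333)·(1.3333) + (0.3333)·(0.3333) + (-2.6667)·(-2.6667) + (-0.6667)·(-0.6667) + (2.3333)·(2.3333) + (-0.6667)·(-0.6667)) / 5 = 15.3333/5 = 3.0667
  S[A,B] = ((1.3333)·(2.6667) + (0.3333)·(-0.3333) + (-2.6667)·(-3.3333) + (-0.6667)·(0.6667) + (2.3333)·(-1.3333) + (-0.6667)·(1.6667)) / 5 = 7.6667/5 = 1.5333
  S[B,B] = ((2.6667)·(2.6667) + (-0.3333)·(-0.3333) + (-3.3333)·(-3.3333) + (0.6667)·(0.6667) + (-1.3333)·(-1.3333) + (1.6667)·(1.6667)) / 5 = 23.3333/5 = 4.6667

S is symmetric (S[j,i] = S[i,j]). Assembling:

S = [[3.0667, 1.5333],
 [1.5333, 4.6667]]


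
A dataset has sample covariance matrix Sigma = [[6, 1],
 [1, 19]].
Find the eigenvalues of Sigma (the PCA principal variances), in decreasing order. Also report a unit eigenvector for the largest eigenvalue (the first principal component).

Step 1 — characteristic polynomial of 2×2 Sigma:
  det(Sigma - λI) = λ² - trace · λ + det = 0.
  trace = 6 + 19 = 25, det = 6·19 - (1)² = 113.
Step 2 — discriminant:
  Δ = trace² - 4·det = 625 - 452 = 173.
Step 3 — eigenvalues:
  λ = (trace ± √Δ)/2 = (25 ± 13.1529)/2,
  λ_1 = 19.0765,  λ_2 = 5.9235.

Step 4 — unit eigenvector for λ_1: solve (Sigma - λ_1 I)v = 0. First row:
  (6 - 19.0765)·v_x + (1)·v_y = 0, i.e. (-13.0765)·v_x + (1)·v_y = 0,
  so v ∝ (b, λ_1 - a) = (1, 13.0765) = u.
  ||u|| = √((1)² + (13.0765)²) = √(171.9942) ≈ 13.1147,
  v_1 = u/||u|| ≈ (0.0763, 0.9971) (||v_1|| = 1).

λ_1 = 19.0765,  λ_2 = 5.9235;  v_1 ≈ (0.0763, 0.9971)


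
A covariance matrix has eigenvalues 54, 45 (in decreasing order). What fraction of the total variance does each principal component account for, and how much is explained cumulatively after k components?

Step 1 — total variance = trace(Sigma) = Σ λ_i = 54 + 45 = 99.

Step 2 — fraction explained by component i = λ_i / Σ λ:
  PC1: 54/99 = 0.5455
  PC2: 45/99 = 0.4545

Step 3 — cumulative fraction after k components = (λ_1 + ... + λ_k) / Σ λ:
  k = 1: 54/99 = 0.5455
  k = 2: (54 + 45)/99 = 99/99 = 1

Summary (fraction, with percent):

explained: PC1 0.5455 (54.55%), PC2 0.4545 (45.45%);  cumulative: 0.5455, 1


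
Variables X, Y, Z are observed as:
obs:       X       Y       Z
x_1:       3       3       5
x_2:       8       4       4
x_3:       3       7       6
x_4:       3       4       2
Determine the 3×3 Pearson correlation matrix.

Step 1 — column means:
  mean(X) = (3 + 8 + 3 + 3) / 4 = 17/4 = 4.25
  mean(Y) = (3 + 4 + 7 + 4) / 4 = 18/4 = 4.5
  mean(Z) = (5 + 4 + 6 + 2) / 4 = 17/4 = 4.25

Step 2 — sample variances and covariances s[i,j] = (1/(n-1)) · Σ_k (x_{k,i} - mean_i) · (x_{k,j} - mean_j), with n-1 = 3:
  s[X,X] = ((-1.25)·(-1.25) + (3.75)·(3.75) + (-1.25)·(-1.25) + (-1.25)·(-1.25)) / 3 = 18.75/3 = 6.25
  s[X,Y] = ((-1.25)·(-1.5) + (3.75)·(-0.5) + (-1.25)·(2.5) + (-1.25)·(-0.5)) / 3 = -2.5/3 = -0.8333
  s[X,Z] = ((-1.25)·(0.75) + (3.75)·(-0.25) + (-1.25)·(1.75) + (-1.25)·(-2.25)) / 3 = -1.25/3 = -0.4167
  s[Y,Y] = ((-1.5)·(-1.5) + (-0.5)·(-0.5) + (2.5)·(2.5) + (-0.5)·(-0.5)) / 3 = 9/3 = 3
  s[Y,Z] = ((-1.5)·(0.75) + (-0.5)·(-0.25) + (2.5)·(1.75) + (-0.5)·(-2.25)) / 3 = 4.5/3 = 1.5
  s[Z,Z] = ((0.75)·(0.75) + (-0.25)·(-0.25) + (1.75)·(1.75) + (-2.25)·(-2.25)) / 3 = 8.75/3 = 2.9167
  Sample standard deviations s_i = √(s[i,i]):
  s(X) = √(6.25) = 2.5
  s(Y) = √(3) = 1.7321
  s(Z) = √(2.9167) = 1.7078

Step 3 — r_{ij} = s_{ij} / (s_i · s_j):
  r[X,X] = 1 (diagonal).
  r[X,Y] = -0.8333 / (2.5 · 1.7321) = -0.8333 / 4.3301 = -0.1925
  r[X,Z] = -0.4167 / (2.5 · 1.7078) = -0.4167 / 4.2696 = -0.0976
  r[Y,Y] = 1 (diagonal).
  r[Y,Z] = 1.5 / (1.7321 · 1.7078) = 1.5 / 2.958 = 0.5071
  r[Z,Z] = 1 (diagonal).

R is symmetric with unit diagonal. Assembling:

R = [[1, -0.1925, -0.0976],
 [-0.1925, 1, 0.5071],
 [-0.0976, 0.5071, 1]]


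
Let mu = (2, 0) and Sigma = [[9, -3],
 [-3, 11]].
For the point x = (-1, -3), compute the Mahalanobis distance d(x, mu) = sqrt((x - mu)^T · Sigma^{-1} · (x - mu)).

Step 1 — centre the observation: (x - mu) = (-3, -3).

Step 2 — invert Sigma. det(Sigma) = 9·11 - (-3)² = 90.
  Sigma^{-1} = (1/det) · [[d, -b], [-b, a]] = [[0.1222, 0.0333],
 [0.0333, 0.1]].

Step 3 — form the quadratic (x - mu)^T · Sigma^{-1} · (x - mu):
  Sigma^{-1} · (x - mu) = (-0.4667, -0.4).
  (x - mu)^T · [Sigma^{-1} · (x - mu)] = (-3)·(-0.4667) + (-3)·(-0.4) = 2.6.

Step 4 — take square root: d = √(2.6) ≈ 1.6125.

d(x, mu) = √(2.6) ≈ 1.6125


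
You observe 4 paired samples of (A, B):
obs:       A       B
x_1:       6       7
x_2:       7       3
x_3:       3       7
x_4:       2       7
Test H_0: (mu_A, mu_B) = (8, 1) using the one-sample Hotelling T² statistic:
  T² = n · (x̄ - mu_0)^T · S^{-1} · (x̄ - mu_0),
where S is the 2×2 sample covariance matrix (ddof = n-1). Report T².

Step 1 — sample mean vector:
  mean(A) = (6 + 7 + 3 + 2) / 4 = 18/4 = 4.5
  mean(B) = (7 + 3 + 7 + 7) / 4 = 24/4 = 6
  x̄ = (4.5, 6),  deviation x̄ - mu_0 = (4.5, 6) - (8, 1) = (-3.5, 5).

Step 2 — sample covariance matrix, S[i,j] = (1/(n-1)) · Σ_k (x_{k,i} - mean_i) · (x_{k,j} - mean_j), divisor n-1 = 3:
  S[A,A] = ((1.5)·(1.5) + (2.5)·(2.5) + (-1.5)·(-1.5) + (-2.5)·(-2.5)) / 3 = 17/3 = 5.6667
  S[A,B] = ((1.5)·(1) + (2.5)·(-3) + (-1.5)·(1) + (-2.5)·(1)) / 3 = -10/3 = -3.3333
  S[B,B] = ((1)·(1) + (-3)·(-3) + (1)·(1) + (1)·(1)) / 3 = 12/3 = 4
  S = [[5.6667, -3.3333],
 [-3.3333, 4]].

Step 3 — invert S. det(S) = 5.6667·4 - (-3.3333)² = 11.5556.
  S^{-1} = (1/det) · [[d, -b], [-b, a]] = [[0.3462, 0.2885],
 [0.2885, 0.4904]].

Step 4 — quadratic form (x̄ - mu_0)^T · S^{-1} · (x̄ - mu_0):
  S^{-1} · (x̄ - mu_0) = (0.2308, 1.4423),
  (x̄ - mu_0)^T · [...] = (-3.5)·(0.2308) + (5)·(1.4423) = 6.4038.

Step 5 — scale by n: T² = 4 · 6.4038 = 25.6154.

T² ≈ 25.6154


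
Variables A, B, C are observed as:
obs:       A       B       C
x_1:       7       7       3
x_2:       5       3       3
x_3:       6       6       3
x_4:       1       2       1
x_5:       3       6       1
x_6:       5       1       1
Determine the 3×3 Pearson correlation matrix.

Step 1 — column means:
  mean(A) = (7 + 5 + 6 + 1 + 3 + 5) / 6 = 27/6 = 4.5
  mean(B) = (7 + 3 + 6 + 2 + 6 + 1) / 6 = 25/6 = 4.1667
  mean(C) = (3 + 3 + 3 + 1 + 1 + 1) / 6 = 12/6 = 2

Step 2 — sample variances and covariances s[i,j] = (1/(n-1)) · Σ_k (x_{k,i} - mean_i) · (x_{k,j} - mean_j), with n-1 = 5:
  s[A,A] = ((2.5)·(2.5) + (0.5)·(0.5) + (1.5)·(1.5) + (-3.5)·(-3.5) + (-1.5)·(-1.5) + (0.5)·(0.5)) / 5 = 23.5/5 = 4.7
  s[A,B] = ((2.5)·(2.8333) + (0.5)·(-1.1667) + (1.5)·(1.8333) + (-3.5)·(-2.1667) + (-1.5)·(1.8333) + (0.5)·(-3.1667)) / 5 = 12.5/5 = 2.5
  s[A,C] = ((2.5)·(1) + (0.5)·(1) + (1.5)·(1) + (-3.5)·(-1) + (-1.5)·(-1) + (0.5)·(-1)) / 5 = 9/5 = 1.8
  s[B,B] = ((2.8333)·(2.8333) + (-1.1667)·(-1.1667) + (1.8333)·(1.8333) + (-2.1667)·(-2.1667) + (1.8333)·(1.8333) + (-3.1667)·(-3.1667)) / 5 = 30.8333/5 = 6.1667
  s[B,C] = ((2.8333)·(1) + (-1.1667)·(1) + (1.8333)·(1) + (-2.1667)·(-1) + (1.8333)·(-1) + (-3.1667)·(-1)) / 5 = 7/5 = 1.4
  s[C,C] = ((1)·(1) + (1)·(1) + (1)·(1) + (-1)·(-1) + (-1)·(-1) + (-1)·(-1)) / 5 = 6/5 = 1.2
  Sample standard deviations s_i = √(s[i,i]):
  s(A) = √(4.7) = 2.1679
  s(B) = √(6.1667) = 2.4833
  s(C) = √(1.2) = 1.0954

Step 3 — r_{ij} = s_{ij} / (s_i · s_j):
  r[A,A] = 1 (diagonal).
  r[A,B] = 2.5 / (2.1679 · 2.4833) = 2.5 / 5.3836 = 0.4644
  r[A,C] = 1.8 / (2.1679 · 1.0954) = 1.8 / 2.3749 = 0.7579
  r[B,B] = 1 (diagonal).
  r[B,C] = 1.4 / (2.4833 · 1.0954) = 1.4 / 2.7203 = 0.5147
  r[C,C] = 1 (diagonal).

R is symmetric with unit diagonal. Assembling:

R = [[1, 0.4644, 0.7579],
 [0.4644, 1, 0.5147],
 [0.7579, 0.5147, 1]]
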